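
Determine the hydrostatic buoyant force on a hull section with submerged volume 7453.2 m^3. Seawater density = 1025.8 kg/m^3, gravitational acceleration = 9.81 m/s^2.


Formula: Fb = rho * g * V
Substituting: Fb = 1025.8 * 9.81 * 7453.2
Intermediate: 1025.8 * 9.81 = 10063.098
Result: Fb = 10063.098 * 7453.2 ≈ 75002000 N (5 s.f.)

75002000 N


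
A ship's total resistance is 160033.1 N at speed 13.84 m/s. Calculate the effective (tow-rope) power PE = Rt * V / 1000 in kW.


Formula: PE = Rt * V / 1000 (kW)
Step 1 — PE (W) = 160033.1 * 13.84 = 2214858.104 W
Step 2 — PE (kW) = 2214858.104 / 1000 ≈ 2214.9 kW (5 s.f.)

2214.9 kW


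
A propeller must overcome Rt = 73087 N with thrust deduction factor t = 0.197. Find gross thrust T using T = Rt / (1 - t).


Formula: T = Rt / (1 - t)
Step 1 — (1 - t) = 1 - 0.197 = 0.803
Step 2 — T = 73087 / 0.803 ≈ 91017 N (5 s.f.)

91017 N


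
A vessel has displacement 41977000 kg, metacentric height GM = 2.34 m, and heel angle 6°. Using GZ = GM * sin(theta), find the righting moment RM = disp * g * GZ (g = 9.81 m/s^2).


Formula: GZ = GM * sin(theta); RM = disp * g * GZ
Step 1 — GZ = 2.34 * sin(6°) = 2.34 * 0.104528 = 0.244596 m
Step 2 — RM = 41977000 * 9.81 * 0.244596 ≈ 100720000 N·m (5 s.f.)

100720000 N·m


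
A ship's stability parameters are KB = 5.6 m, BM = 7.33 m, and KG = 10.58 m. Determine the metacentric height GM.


Formula: GM = KB + BM - KG
Step 1 — KM = KB + BM = 5.6 + 7.33 = 12.93 m
Step 2 — GM = KM - KG = 12.93 - 10.58 = 2.35 m

2.35 m


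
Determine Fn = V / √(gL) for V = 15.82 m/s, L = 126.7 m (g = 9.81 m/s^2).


Formula: Fn = V / sqrt(g * L)
Step 1 — g * L = 9.81 * 126.7 = 1242.927
Step 2 — sqrt(g * L) = sqrt(1242.927) = 35.25517
Step 3 — Fn = 15.82 / 35.25517 ≈ 0.44873 (5 s.f.)

0.44873


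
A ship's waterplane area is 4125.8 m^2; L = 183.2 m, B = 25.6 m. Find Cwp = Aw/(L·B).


Formula: Cwp = Aw / (L * B)
Step 1 — L * B = 183.2 * 25.6 = 4689.92 m^2
Step 2 — Cwp = 4125.8 / 4689.92 ≈ 0.87972 (5 s.f.)

0.87972


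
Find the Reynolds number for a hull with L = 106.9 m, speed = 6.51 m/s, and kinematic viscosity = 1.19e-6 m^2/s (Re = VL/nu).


Formula: Re = V * L / nu
Step 1 — V * L = 6.51 * 106.9 = 695.919 m^2/s
Step 2 — Re = 695.919 / 1.19e-6 = 5.85e+08

5.85e+08


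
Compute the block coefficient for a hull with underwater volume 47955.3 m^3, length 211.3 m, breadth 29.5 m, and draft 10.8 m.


Formula: Cb = V / (L * B * T)
Step 1 — L * B * T = 211.3 * 29.5 * 10.8 = 67320.18 m^3
Step 2 — Cb = 47955.3 / 67320.18 ≈ 0.71235 (5 s.f.)

0.71235


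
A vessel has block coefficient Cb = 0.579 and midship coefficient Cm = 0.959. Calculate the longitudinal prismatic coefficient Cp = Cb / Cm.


Formula: Cp = Cb / Cm
Substituting: Cp = 0.579 / 0.959
Result: Cp ≈ 0.60375 (5 s.f.)

0.60375


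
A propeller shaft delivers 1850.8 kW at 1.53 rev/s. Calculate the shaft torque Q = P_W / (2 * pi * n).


Formula: Q = P_W / (2 * pi * n)
Step 1 — P_W = 1850.8 kW * 1000 = 1850800.0 W
Step 2 — 2 * pi * n = 2 * pi * 1.53 = 9.613274
Step 3 — Q = 1850800.0 / 9.613274 ≈ 192530 N·m (5 s.f.)

192530 N·m


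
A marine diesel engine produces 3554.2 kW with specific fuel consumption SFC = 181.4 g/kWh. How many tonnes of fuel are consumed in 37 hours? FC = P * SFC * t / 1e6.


Formula: FC (tonnes) = P * SFC * t / 1,000,000
Step 1 — P * SFC * t = 3554.2 * 181.4 * 37 = 23855079.56 g
Step 2 — FC (tonnes) = 23855079.56 / 1,000,000 ≈ 23.855 tonnes (5 s.f.)

23.855 tonnes


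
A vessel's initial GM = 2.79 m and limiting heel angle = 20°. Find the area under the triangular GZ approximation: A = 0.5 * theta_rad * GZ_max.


Formula: GZ_max = GM * sin(theta); Area = 0.5 * theta_rad * GZ_max
Step 1 — GZ_max = 2.79 * sin(20°) = 2.79 * 0.34202 = 0.954236 m
Step 2 — theta_rad = 20 * pi/180 = 0.349066 rad
Step 3 — Area = 0.5 * 0.349066 * 0.954236 ≈ 0.16655 m·rad (5 s.f.)

0.16655 m·rad


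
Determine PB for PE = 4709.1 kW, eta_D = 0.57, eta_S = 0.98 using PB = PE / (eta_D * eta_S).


Formula: PB = PE / (eta_D * eta_S)
Step 1 — combined efficiency = eta_D * eta_S = 0.57 * 0.98 = 0.5586
Step 2 — PB = 4709.1 / 0.5586 ≈ 8430.2 kW (5 s.f.)

8430.2 kW


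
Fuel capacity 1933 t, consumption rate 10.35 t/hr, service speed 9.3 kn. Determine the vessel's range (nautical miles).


Formula: endurance = fuel / rate; range = endurance * speed
Step 1 — endurance = 1933 / 10.35 = 186.7633 hours
Step 2 — range = 186.7633 * 9.3 ≈ 1736.9 nautical miles (5 s.f.)

1736.9 NM


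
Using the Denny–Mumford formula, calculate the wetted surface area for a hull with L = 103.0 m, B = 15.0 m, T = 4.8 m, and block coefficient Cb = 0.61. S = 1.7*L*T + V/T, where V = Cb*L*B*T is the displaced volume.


Formula: S = 1.7*L*T + V/T with V = Cb*L*B*T, i.e. S = L * (1.7*T + Cb*B)
Step 1 — 1.7*T = 1.7 * 4.8 = 8.16 m
Step 2 — Cb*B = 0.61 * 15.0 = 9.15 m
Step 3 — 1.7*T + Cb*B = 8.16 + 9.15 = 17.31 m
Step 4 — S = 103.0 * 17.31 ≈ 1782.9 m^2 (5 s.f.)

1782.9 m^2


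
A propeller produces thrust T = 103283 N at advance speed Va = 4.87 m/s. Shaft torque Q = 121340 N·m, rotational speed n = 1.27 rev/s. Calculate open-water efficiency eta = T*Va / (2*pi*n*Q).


Formula: eta = T * Va / (2 * pi * n * Q)
Step 1 — numerator = T * Va = 103283 * 4.87 = 502988.21
Step 2 — 2 * pi * n = 2 * pi * 1.27 = 7.979645
Step 3 — denominator = 7.979645 * 121340 = 968250.12
Step 4 — eta = 502988.21 / 968250.12 ≈ 0.51948 (5 s.f.)

0.51948


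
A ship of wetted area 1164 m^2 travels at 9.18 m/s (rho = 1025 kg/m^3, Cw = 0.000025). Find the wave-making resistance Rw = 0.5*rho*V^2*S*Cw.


Formula: Rw = 0.5 * rho * V^2 * S * Cw
Step 1 — V^2 = 9.18^2 = 84.2724
Step 2 — 0.5 * rho * V^2 = 0.5 * 1025 * 84.2724 = 43189.605
Step 3 — Rw = 43189.605 * 1164 * 0.000025 ≈ 1256.8 N (5 s.f.)

1256.8 N


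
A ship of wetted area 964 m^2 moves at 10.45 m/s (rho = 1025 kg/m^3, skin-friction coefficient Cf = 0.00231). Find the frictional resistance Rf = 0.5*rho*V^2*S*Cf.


Formula: Rf = 0.5 * rho * V^2 * S * Cf
Step 1 — V^2 = 10.45^2 = 109.2025
Step 2 — 0.5 * rho * V^2 = 0.5 * 1025 * 109.2025 = 55966.28125
Step 3 — Rf = 55966.28125 * 964 * 0.00231 ≈ 124630 N (5 s.f.)

124630 N


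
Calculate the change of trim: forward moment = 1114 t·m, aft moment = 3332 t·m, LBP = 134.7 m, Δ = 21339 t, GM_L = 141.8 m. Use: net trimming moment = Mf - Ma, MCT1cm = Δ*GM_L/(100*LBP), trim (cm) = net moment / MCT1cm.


Formula: net trimming moment = Mf - Ma; MCT1cm = Δ*GM_L/(100*LBP); trim = net moment / MCT1cm
Step 1 — net trimming moment = 1114 - 3332 = -2218 t·m
Step 2 — MCT1cm = 21339 * 141.8 / (100 * 134.7) = 224.6377 t·m/cm
Step 3 — trim = -2218 / 224.6377 ≈ -9.8737 cm (5 s.f.)

-9.8737 cm


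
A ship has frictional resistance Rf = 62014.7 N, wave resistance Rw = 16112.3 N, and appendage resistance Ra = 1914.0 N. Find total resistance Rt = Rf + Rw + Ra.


Formula: Rt = Rf + Rw + Ra
Substituting: Rt = 62014.7 + 16112.3 + 1914.0
Result: Rt = 80041.0 N

80041.0 N


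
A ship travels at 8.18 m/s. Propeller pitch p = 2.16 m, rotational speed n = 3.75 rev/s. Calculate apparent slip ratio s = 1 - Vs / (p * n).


Formula: s = 1 - Vs / (p * n)
Step 1 — p * n = 2.16 * 3.75 = 8.1
Step 2 — Vs / (p*n) = 8.18 / 8.1 = 1.009877 (6 d.p.)
Step 3 — s = 1 - 1.009877 = -0.009877

-0.009877


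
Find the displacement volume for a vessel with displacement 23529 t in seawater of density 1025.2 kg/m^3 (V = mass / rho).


Formula: V = mass / rho
Step 1 — convert tonnes to kg: 23529 t * 1000 = 23529000 kg
Step 2 — V = 23529000 / 1025.2 ≈ 22951 m^3 (5 s.f.)

22951 m^3


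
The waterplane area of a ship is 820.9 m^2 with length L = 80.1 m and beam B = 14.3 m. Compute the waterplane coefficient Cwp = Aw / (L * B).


Formula: Cwp = Aw / (L * B)
Step 1 — L * B = 80.1 * 14.3 = 1145.43 m^2
Step 2 — Cwp = 820.9 / 1145.43 ≈ 0.71667 (5 s.f.)

0.71667


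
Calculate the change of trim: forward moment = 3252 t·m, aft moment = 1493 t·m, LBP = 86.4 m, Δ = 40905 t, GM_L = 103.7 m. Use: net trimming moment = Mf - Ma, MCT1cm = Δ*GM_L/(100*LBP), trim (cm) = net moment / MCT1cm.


Formula: net trimming moment = Mf - Ma; MCT1cm = Δ*GM_L/(100*LBP); trim = net moment / MCT1cm
Step 1 — net trimming moment = 3252 - 1493 = 1759 t·m
Step 2 — MCT1cm = 40905 * 103.7 / (100 * 86.4) = 490.9547 t·m/cm
Step 3 — trim = 1759 / 490.9547 ≈ 3.5828 cm (5 s.f.)

3.5828 cm


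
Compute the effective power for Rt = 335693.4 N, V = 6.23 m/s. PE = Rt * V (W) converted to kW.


Formula: PE = Rt * V / 1000 (kW)
Step 1 — PE (W) = 335693.4 * 6.23 = 2091369.882 W
Step 2 — PE (kW) = 2091369.882 / 1000 ≈ 2091.4 kW (5 s.f.)

2091.4 kW


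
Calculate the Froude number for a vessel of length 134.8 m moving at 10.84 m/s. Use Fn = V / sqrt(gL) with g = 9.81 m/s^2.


Formula: Fn = V / sqrt(g * L)
Step 1 — g * L = 9.81 * 134.8 = 1322.388
Step 2 — sqrt(g * L) = sqrt(1322.388) = 36.364653
Step 3 — Fn = 10.84 / 36.364653 ≈ 0.29809 (5 s.f.)

0.29809


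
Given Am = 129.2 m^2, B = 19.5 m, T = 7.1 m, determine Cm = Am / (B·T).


Formula: Cm = Am / (B * T)
Step 1 — B * T = 19.5 * 7.1 = 138.45 m^2
Step 2 — Cm = 129.2 / 138.45 ≈ 0.93319 (5 s.f.)

0.93319


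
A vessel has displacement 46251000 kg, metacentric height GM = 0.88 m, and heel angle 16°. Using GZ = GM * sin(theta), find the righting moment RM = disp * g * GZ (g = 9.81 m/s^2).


Formula: GZ = GM * sin(theta); RM = disp * g * GZ
Step 1 — GZ = 0.88 * sin(16°) = 0.88 * 0.275637 = 0.242561 m
Step 2 — RM = 46251000 * 9.81 * 0.242561 ≈ 110060000 N·m (5 s.f.)

110060000 N·m


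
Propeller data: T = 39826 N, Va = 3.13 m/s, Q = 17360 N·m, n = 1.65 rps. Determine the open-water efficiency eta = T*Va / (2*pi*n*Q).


Formula: eta = T * Va / (2 * pi * n * Q)
Step 1 — numerator = T * Va = 39826 * 3.13 = 124655.38
Step 2 — 2 * pi * n = 2 * pi * 1.65 = 10.367256
Step 3 — denominator = 10.367256 * 17360 = 179975.56
Step 4 — eta = 124655.38 / 179975.56 ≈ 0.69262 (5 s.f.)

0.69262


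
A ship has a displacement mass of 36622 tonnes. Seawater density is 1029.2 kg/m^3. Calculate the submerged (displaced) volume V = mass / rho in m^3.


Formula: V = mass / rho
Step 1 — convert tonnes to kg: 36622 t * 1000 = 36622000 kg
Step 2 — V = 36622000 / 1029.2 ≈ 35583 m^3 (5 s.f.)

35583 m^3


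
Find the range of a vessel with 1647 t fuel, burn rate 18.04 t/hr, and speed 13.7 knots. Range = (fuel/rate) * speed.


Formula: endurance = fuel / rate; range = endurance * speed
Step 1 — endurance = 1647 / 18.04 = 91.2971 hours
Step 2 — range = 91.2971 * 13.7 ≈ 1250.8 nautical miles (5 s.f.)

1250.8 NM


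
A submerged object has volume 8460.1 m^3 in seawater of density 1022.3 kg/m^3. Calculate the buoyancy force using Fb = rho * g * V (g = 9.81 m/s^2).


Formula: Fb = rho * g * V
Substituting: Fb = 1022.3 * 9.81 * 8460.1
Intermediate: 1022.3 * 9.81 = 10028.763
Result: Fb = 10028.763 * 8460.1 ≈ 84844000 N (5 s.f.)

84844000 N


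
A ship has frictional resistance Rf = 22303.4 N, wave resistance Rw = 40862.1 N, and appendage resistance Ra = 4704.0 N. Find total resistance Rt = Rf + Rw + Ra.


Formula: Rt = Rf + Rw + Ra
Substituting: Rt = 22303.4 + 40862.1 + 4704.0
Result: Rt = 67869.5 N

67869.5 N


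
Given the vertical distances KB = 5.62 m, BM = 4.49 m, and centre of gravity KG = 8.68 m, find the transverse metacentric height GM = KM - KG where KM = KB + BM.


Formula: GM = KB + BM - KG
Step 1 — KM = KB + BM = 5.62 + 4.49 = 10.11 m
Step 2 — GM = KM - KG = 10.11 - 8.68 = 1.43 m

1.43 m


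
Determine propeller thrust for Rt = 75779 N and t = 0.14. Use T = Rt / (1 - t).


Formula: T = Rt / (1 - t)
Step 1 — (1 - t) = 1 - 0.14 = 0.86
Step 2 — T = 75779 / 0.86 ≈ 88115 N (5 s.f.)

88115 N


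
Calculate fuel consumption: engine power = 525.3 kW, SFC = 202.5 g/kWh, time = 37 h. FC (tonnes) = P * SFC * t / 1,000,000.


Formula: FC (tonnes) = P * SFC * t / 1,000,000
Step 1 — P * SFC * t = 525.3 * 202.5 * 37 = 3935810.25 g
Step 2 — FC (tonnes) = 3935810.25 / 1,000,000 ≈ 3.9358 tonnes (5 s.f.)

3.9358 tonnes


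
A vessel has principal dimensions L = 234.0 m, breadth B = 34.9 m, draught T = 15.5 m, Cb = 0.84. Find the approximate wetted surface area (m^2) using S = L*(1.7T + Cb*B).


Formula: S = 1.7*L*T + V/T with V = Cb*L*B*T, i.e. S = L * (1.7*T + Cb*B)
Step 1 — 1.7*T = 1.7 * 15.5 = 26.35 m
Step 2 — Cb*B = 0.84 * 34.9 = 29.316 m
Step 3 — 1.7*T + Cb*B = 26.35 + 29.316 = 55.666 m
Step 4 — S = 234.0 * 55.666 ≈ 13026 m^2 (5 s.f.)

13026 m^2


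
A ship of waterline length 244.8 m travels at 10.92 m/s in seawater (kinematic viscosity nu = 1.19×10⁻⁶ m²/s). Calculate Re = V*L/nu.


Formula: Re = V * L / nu
Step 1 — V * L = 10.92 * 244.8 = 2673.216 m^2/s
Step 2 — Re = 2673.216 / 1.19e-6 = 2.25e+09

2.25e+09


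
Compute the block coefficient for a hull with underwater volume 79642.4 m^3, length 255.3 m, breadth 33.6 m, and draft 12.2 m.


Formula: Cb = V / (L * B * T)
Step 1 — L * B * T = 255.3 * 33.6 * 12.2 = 104652.576 m^3
Step 2 — Cb = 79642.4 / 104652.576 ≈ 0.76102 (5 s.f.)

0.76102


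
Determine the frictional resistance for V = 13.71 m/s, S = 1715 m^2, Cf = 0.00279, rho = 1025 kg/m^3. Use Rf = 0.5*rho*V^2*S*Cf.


Formula: Rf = 0.5 * rho * V^2 * S * Cf
Step 1 — V^2 = 13.71^2 = 187.9641
Step 2 — 0.5 * rho * V^2 = 0.5 * 1025 * 187.9641 = 96331.60125
Step 3 — Rf = 96331.60125 * 1715 * 0.00279 ≈ 460930 N (5 s.f.)

460930 N


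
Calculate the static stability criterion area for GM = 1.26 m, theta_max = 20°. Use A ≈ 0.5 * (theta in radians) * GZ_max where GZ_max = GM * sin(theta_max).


Formula: GZ_max = GM * sin(theta); Area = 0.5 * theta_rad * GZ_max
Step 1 — GZ_max = 1.26 * sin(20°) = 1.26 * 0.34202 = 0.430945 m
Step 2 — theta_rad = 20 * pi/180 = 0.349066 rad
Step 3 — Area = 0.5 * 0.349066 * 0.430945 ≈ 0.075214 m·rad (5 s.f.)

0.075214 m·rad


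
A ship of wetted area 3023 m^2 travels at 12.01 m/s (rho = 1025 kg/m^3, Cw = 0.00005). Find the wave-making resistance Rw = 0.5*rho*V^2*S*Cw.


Formula: Rw = 0.5 * rho * V^2 * S * Cw
Step 1 — V^2 = 12.01^2 = 144.2401
Step 2 — 0.5 * rho * V^2 = 0.5 * 1025 * 144.2401 = 73923.05125
Step 3 — Rw = 73923.05125 * 3023 * 0.00005 ≈ 11173 N (5 s.f.)

11173 N


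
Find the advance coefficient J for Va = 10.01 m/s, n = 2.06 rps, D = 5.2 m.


Formula: J = Va / (n * D)
Step 1 — n * D = 2.06 * 5.2 = 10.712
Step 2 — J = 10.01 / 10.712 ≈ 0.93447 (5 s.f.)

0.93447


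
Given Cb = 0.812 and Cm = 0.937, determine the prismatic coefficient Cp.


Formula: Cp = Cb / Cm
Substituting: Cp = 0.812 / 0.937
Result: Cp ≈ 0.86660 (5 s.f.)

0.86660


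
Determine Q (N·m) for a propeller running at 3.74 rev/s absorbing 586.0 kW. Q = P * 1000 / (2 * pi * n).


Formula: Q = P_W / (2 * pi * n)
Step 1 — P_W = 586.0 kW * 1000 = 586000.0 W
Step 2 — 2 * pi * n = 2 * pi * 3.74 = 23.499113
Step 3 — Q = 586000.0 / 23.499113 ≈ 24937 N·m (5 s.f.)

24937 N·m


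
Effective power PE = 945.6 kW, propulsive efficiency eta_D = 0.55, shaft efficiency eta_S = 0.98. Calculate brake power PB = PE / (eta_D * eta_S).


Formula: PB = PE / (eta_D * eta_S)
Step 1 — combined efficiency = eta_D * eta_S = 0.55 * 0.98 = 0.539
Step 2 — PB = 945.6 / 0.539 ≈ 1754.4 kW (5 s.f.)

1754.4 kW


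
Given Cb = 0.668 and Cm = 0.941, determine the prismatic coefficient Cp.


Formula: Cp = Cb / Cm
Substituting: Cp = 0.668 / 0.941
Result: Cp ≈ 0.70988 (5 s.f.)

0.70988


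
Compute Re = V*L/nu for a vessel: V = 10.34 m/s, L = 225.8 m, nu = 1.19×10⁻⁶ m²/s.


Formula: Re = V * L / nu
Step 1 — V * L = 10.34 * 225.8 = 2334.772 m^2/s
Step 2 — Re = 2334.772 / 1.19e-6 = 1.96e+09

1.96e+09


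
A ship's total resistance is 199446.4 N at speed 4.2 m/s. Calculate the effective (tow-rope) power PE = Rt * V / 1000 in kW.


Formula: PE = Rt * V / 1000 (kW)
Step 1 — PE (W) = 199446.4 * 4.2 = 837674.88 W
Step 2 — PE (kW) = 837674.88 / 1000 ≈ 837.67 kW (5 s.f.)

837.67 kW


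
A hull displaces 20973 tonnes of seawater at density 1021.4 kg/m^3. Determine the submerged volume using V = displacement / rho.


Formula: V = mass / rho
Step 1 — convert tonnes to kg: 20973 t * 1000 = 20973000 kg
Step 2 — V = 20973000 / 1021.4 ≈ 20534 m^3 (5 s.f.)

20534 m^3


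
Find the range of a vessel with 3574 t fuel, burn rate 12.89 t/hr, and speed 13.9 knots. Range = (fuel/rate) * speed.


Formula: endurance = fuel / rate; range = endurance * speed
Step 1 — endurance = 3574 / 12.89 = 277.2692 hours
Step 2 — range = 277.2692 * 13.9 ≈ 3854.0 nautical miles (5 s.f.)

3854.0 NM


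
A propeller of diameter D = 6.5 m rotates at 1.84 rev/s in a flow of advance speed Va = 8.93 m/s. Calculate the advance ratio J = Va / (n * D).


Formula: J = Va / (n * D)
Step 1 — n * D = 1.84 * 6.5 = 11.96
Step 2 — J = 8.93 / 11.96 ≈ 0.74666 (5 s.f.)

0.74666


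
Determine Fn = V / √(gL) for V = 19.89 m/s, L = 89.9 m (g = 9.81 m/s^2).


Formula: Fn = V / sqrt(g * L)
Step 1 — g * L = 9.81 * 89.9 = 881.919
Step 2 — sqrt(g * L) = sqrt(881.919) = 29.697121
Step 3 — Fn = 19.89 / 29.697121 ≈ 0.66976 (5 s.f.)

0.66976


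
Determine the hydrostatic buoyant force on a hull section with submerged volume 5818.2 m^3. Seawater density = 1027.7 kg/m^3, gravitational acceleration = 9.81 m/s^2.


Formula: Fb = rho * g * V
Substituting: Fb = 1027.7 * 9.81 * 5818.2
Intermediate: 1027.7 * 9.81 = 10081.737
Result: Fb = 10081.737 * 5818.2 ≈ 58658000 N (5 s.f.)

58658000 N


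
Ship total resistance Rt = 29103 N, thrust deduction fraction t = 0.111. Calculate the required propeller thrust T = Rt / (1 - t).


Formula: T = Rt / (1 - t)
Step 1 — (1 - t) = 1 - 0.111 = 0.889
Step 2 — T = 29103 / 0.889 ≈ 32737 N (5 s.f.)

32737 N


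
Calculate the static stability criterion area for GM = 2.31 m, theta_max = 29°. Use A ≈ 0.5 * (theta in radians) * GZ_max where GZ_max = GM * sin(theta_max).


Formula: GZ_max = GM * sin(theta); Area = 0.5 * theta_rad * GZ_max
Step 1 — GZ_max = 2.31 * sin(29°) = 2.31 * 0.48481 = 1.119911 m
Step 2 — theta_rad = 29 * pi/180 = 0.506145 rad
Step 3 — Area = 0.5 * 0.506145 * 1.119911 ≈ 0.28342 m·rad (5 s.f.)

0.28342 m·rad


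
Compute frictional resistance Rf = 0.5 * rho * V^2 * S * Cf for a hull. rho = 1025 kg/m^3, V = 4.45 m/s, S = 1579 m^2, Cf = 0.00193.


Formula: Rf = 0.5 * rho * V^2 * S * Cf
Step 1 — V^2 = 4.45^2 = 19.8025
Step 2 — 0.5 * rho * V^2 = 0.5 * 1025 * 19.8025 = 10148.78125
Step 3 — Rf = 10148.78125 * 1579 * 0.00193 ≈ 30928 N (5 s.f.)

30928 N


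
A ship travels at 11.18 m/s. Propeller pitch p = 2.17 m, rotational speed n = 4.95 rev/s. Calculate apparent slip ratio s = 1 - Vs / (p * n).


Formula: s = 1 - Vs / (p * n)
Step 1 — p * n = 2.17 * 4.95 = 10.7415
Step 2 — Vs / (p*n) = 11.18 / 10.7415 = 1.040823 (6 d.p.)
Step 3 — s = 1 - 1.040823 = -0.040823

-0.040823


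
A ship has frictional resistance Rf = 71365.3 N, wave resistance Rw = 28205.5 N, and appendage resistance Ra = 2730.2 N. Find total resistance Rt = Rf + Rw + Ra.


Formula: Rt = Rf + Rw + Ra
Substituting: Rt = 71365.3 + 28205.5 + 2730.2
Result: Rt = 102301.0 N

102301.0 N


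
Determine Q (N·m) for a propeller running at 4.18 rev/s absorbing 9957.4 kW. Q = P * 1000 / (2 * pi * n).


Formula: Q = P_W / (2 * pi * n)
Step 1 — P_W = 9957.4 kW * 1000 = 9957400.0 W
Step 2 — 2 * pi * n = 2 * pi * 4.18 = 26.263715
Step 3 — Q = 9957400.0 / 26.263715 ≈ 379130 N·m (5 s.f.)

379130 N·m


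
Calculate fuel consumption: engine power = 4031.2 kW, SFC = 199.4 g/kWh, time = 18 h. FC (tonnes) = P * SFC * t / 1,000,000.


Formula: FC (tonnes) = P * SFC * t / 1,000,000
Step 1 — P * SFC * t = 4031.2 * 199.4 * 18 = 14468783.04 g
Step 2 — FC (tonnes) = 14468783.04 / 1,000,000 ≈ 14.469 tonnes (5 s.f.)

14.469 tonnes


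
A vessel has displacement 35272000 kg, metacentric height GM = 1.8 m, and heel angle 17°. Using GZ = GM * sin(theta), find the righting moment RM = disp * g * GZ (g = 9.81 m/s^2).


Formula: GZ = GM * sin(theta); RM = disp * g * GZ
Step 1 — GZ = 1.8 * sin(17°) = 1.8 * 0.292372 = 0.52627 m
Step 2 — RM = 35272000 * 9.81 * 0.52627 ≈ 182100000 N·m (5 s.f.)

182100000 N·m


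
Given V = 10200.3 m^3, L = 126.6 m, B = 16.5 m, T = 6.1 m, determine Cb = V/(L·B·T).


Formula: Cb = V / (L * B * T)
Step 1 — L * B * T = 126.6 * 16.5 * 6.1 = 12742.29 m^3
Step 2 — Cb = 10200.3 / 12742.29 ≈ 0.80051 (5 s.f.)

0.80051


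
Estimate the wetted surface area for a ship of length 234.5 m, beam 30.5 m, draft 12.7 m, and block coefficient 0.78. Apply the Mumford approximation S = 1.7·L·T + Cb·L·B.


Formula: S = 1.7*L*T + V/T with V = Cb*L*B*T, i.e. S = L * (1.7*T + Cb*B)
Step 1 — 1.7*T = 1.7 * 12.7 = 21.59 m
Step 2 — Cb*B = 0.78 * 30.5 = 23.79 m
Step 3 — 1.7*T + Cb*B = 21.59 + 23.79 = 45.38 m
Step 4 — S = 234.5 * 45.38 ≈ 10642 m^2 (5 s.f.)

10642 m^2


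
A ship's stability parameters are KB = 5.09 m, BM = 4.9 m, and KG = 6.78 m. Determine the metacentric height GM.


Formula: GM = KB + BM - KG
Step 1 — KM = KB + BM = 5.09 + 4.9 = 9.99 m
Step 2 — GM = KM - KG = 9.99 - 6.78 = 3.21 m

3.21 m


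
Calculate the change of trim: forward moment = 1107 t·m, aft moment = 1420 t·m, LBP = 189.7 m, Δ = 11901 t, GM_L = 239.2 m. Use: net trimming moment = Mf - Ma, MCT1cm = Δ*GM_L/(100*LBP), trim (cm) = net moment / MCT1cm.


Formula: net trimming moment = Mf - Ma; MCT1cm = Δ*GM_L/(100*LBP); trim = net moment / MCT1cm
Step 1 — net trimming moment = 1107 - 1420 = -313 t·m
Step 2 — MCT1cm = 11901 * 239.2 / (100 * 189.7) = 150.0643 t·m/cm
Step 3 — trim = -313 / 150.0643 ≈ -2.0858 cm (5 s.f.)

-2.0858 cm


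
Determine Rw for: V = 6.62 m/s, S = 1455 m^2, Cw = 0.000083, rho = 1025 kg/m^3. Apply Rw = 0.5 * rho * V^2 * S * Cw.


Formula: Rw = 0.5 * rho * V^2 * S * Cw
Step 1 — V^2 = 6.62^2 = 43.8244
Step 2 — 0.5 * rho * V^2 = 0.5 * 1025 * 43.8244 = 22460.005
Step 3 — Rw = 22460.005 * 1455 * 0.000083 ≈ 2712.4 N (5 s.f.)

2712.4 N


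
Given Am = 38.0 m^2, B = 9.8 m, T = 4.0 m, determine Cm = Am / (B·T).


Formula: Cm = Am / (B * T)
Step 1 — B * T = 9.8 * 4.0 = 39.2 m^2
Step 2 — Cm = 38.0 / 39.2 ≈ 0.96939 (5 s.f.)

0.96939


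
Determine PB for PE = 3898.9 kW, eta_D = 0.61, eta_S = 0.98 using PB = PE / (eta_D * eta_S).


Formula: PB = PE / (eta_D * eta_S)
Step 1 — combined efficiency = eta_D * eta_S = 0.61 * 0.98 = 0.5978
Step 2 — PB = 3898.9 / 0.5978 ≈ 6522.1 kW (5 s.f.)

6522.1 kW


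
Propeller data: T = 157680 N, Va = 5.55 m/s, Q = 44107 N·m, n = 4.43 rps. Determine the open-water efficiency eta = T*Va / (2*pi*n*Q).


Formula: eta = T * Va / (2 * pi * n * Q)
Step 1 — numerator = T * Va = 157680 * 5.55 = 875124.0
Step 2 — 2 * pi * n = 2 * pi * 4.43 = 27.834511
Step 3 — denominator = 27.834511 * 44107 = 1227696.78
Step 4 — eta = 875124.0 / 1227696.78 ≈ 0.71282 (5 s.f.)

0.71282


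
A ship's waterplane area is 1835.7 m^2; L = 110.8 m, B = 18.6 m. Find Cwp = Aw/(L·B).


Formula: Cwp = Aw / (L * B)
Step 1 — L * B = 110.8 * 18.6 = 2060.88 m^2
Step 2 — Cwp = 1835.7 / 2060.88 ≈ 0.89074 (5 s.f.)

0.89074


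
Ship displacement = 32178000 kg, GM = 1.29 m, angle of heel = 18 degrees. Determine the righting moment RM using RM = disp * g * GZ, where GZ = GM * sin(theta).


Formula: GZ = GM * sin(theta); RM = disp * g * GZ
Step 1 — GZ = 1.29 * sin(18°) = 1.29 * 0.309017 = 0.398632 m
Step 2 — RM = 32178000 * 9.81 * 0.398632 ≈ 125830000 N·m (5 s.f.)

125830000 N·m


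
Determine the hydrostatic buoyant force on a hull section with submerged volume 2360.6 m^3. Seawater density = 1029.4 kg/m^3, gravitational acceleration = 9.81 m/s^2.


Formula: Fb = rho * g * V
Substituting: Fb = 1029.4 * 9.81 * 2360.6
Intermediate: 1029.4 * 9.81 = 10098.414
Result: Fb = 10098.414 * 2360.6 ≈ 23838000 N (5 s.f.)

23838000 N


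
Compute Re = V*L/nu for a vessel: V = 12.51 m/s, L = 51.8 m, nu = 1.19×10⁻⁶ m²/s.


Formula: Re = V * L / nu
Step 1 — V * L = 12.51 * 51.8 = 648.018 m^2/s
Step 2 — Re = 648.018 / 1.19e-6 = 5.45e+08

5.45e+08


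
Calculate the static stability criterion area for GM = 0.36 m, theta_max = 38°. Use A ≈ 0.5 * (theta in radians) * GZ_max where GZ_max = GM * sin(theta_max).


Formula: GZ_max = GM * sin(theta); Area = 0.5 * theta_rad * GZ_max
Step 1 — GZ_max = 0.36 * sin(38°) = 0.36 * 0.615661 = 0.221638 m
Step 2 — theta_rad = 38 * pi/180 = 0.663225 rad
Step 3 — Area = 0.5 * 0.663225 * 0.221638 ≈ 0.073498 m·rad (5 s.f.)

0.073498 m·rad


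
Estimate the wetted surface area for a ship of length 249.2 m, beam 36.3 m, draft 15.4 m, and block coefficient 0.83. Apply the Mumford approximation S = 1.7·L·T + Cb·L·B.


Formula: S = 1.7*L*T + V/T with V = Cb*L*B*T, i.e. S = L * (1.7*T + Cb*B)
Step 1 — 1.7*T = 1.7 * 15.4 = 26.18 m
Step 2 — Cb*B = 0.83 * 36.3 = 30.129 m
Step 3 — 1.7*T + Cb*B = 26.18 + 30.129 = 56.309 m
Step 4 — S = 249.2 * 56.309 ≈ 14032 m^2 (5 s.f.)

14032 m^2


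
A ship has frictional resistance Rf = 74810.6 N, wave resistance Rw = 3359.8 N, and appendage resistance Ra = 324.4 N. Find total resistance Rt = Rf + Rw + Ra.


Formula: Rt = Rf + Rw + Ra
Substituting: Rt = 74810.6 + 3359.8 + 324.4
Result: Rt = 78494.8 N

78494.8 N


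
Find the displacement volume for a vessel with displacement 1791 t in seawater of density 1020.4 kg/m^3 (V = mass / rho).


Formula: V = mass / rho
Step 1 — convert tonnes to kg: 1791 t * 1000 = 1791000 kg
Step 2 — V = 1791000 / 1020.4 ≈ 1755.2 m^3 (5 s.f.)

1755.2 m^3


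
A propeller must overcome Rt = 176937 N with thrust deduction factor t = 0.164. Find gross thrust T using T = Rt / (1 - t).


Formula: T = Rt / (1 - t)
Step 1 — (1 - t) = 1 - 0.164 = 0.836
Step 2 — T = 176937 / 0.836 ≈ 211650 N (5 s.f.)

211650 N


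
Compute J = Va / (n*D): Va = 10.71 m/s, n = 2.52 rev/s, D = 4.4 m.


Formula: J = Va / (n * D)
Step 1 — n * D = 2.52 * 4.4 = 11.088
Step 2 — J = 10.71 / 11.088 ≈ 0.96591 (5 s.f.)

0.96591


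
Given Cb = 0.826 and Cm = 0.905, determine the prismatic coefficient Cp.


Formula: Cp = Cb / Cm
Substituting: Cp = 0.826 / 0.905
Result: Cp ≈ 0.91271 (5 s.f.)

0.91271


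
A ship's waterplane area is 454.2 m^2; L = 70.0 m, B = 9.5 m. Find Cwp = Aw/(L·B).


Formula: Cwp = Aw / (L * B)
Step 1 — L * B = 70.0 * 9.5 = 665.0 m^2
Step 2 — Cwp = 454.2 / 665.0 ≈ 0.68301 (5 s.f.)

0.68301


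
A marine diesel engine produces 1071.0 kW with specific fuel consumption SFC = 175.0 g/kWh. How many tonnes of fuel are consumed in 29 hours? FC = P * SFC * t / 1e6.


Formula: FC (tonnes) = P * SFC * t / 1,000,000
Step 1 — P * SFC * t = 1071.0 * 175.0 * 29 = 5435325.0 g
Step 2 — FC (tonnes) = 5435325.0 / 1,000,000 ≈ 5.4353 tonnes (5 s.f.)

5.4353 tonnes


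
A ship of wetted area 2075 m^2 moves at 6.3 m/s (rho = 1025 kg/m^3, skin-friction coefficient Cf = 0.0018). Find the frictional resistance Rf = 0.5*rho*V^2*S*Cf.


Formula: Rf = 0.5 * rho * V^2 * S * Cf
Step 1 — V^2 = 6.3^2 = 39.69
Step 2 — 0.5 * rho * V^2 = 0.5 * 1025 * 39.69 = 20341.125
Step 3 — Rf = 20341.125 * 2075 * 0.0018 ≈ 75974 N (5 s.f.)

75974 N


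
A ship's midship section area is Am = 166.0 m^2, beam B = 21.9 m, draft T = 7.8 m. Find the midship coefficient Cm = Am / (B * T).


Formula: Cm = Am / (B * T)
Step 1 — B * T = 21.9 * 7.8 = 170.82 m^2
Step 2 — Cm = 166.0 / 170.82 ≈ 0.97178 (5 s.f.)

0.97178


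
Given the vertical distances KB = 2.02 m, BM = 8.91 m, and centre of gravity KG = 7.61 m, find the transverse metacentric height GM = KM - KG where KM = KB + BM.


Formula: GM = KB + BM - KG
Step 1 — KM = KB + BM = 2.02 + 8.91 = 10.93 m
Step 2 — GM = KM - KG = 10.93 - 7.61 = 3.32 m

3.32 m


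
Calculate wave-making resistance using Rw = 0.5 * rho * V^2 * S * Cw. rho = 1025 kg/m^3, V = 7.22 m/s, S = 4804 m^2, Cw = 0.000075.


Formula: Rw = 0.5 * rho * V^2 * S * Cw
Step 1 — V^2 = 7.22^2 = 52.1284
Step 2 — 0.5 * rho * V^2 = 0.5 * 1025 * 52.1284 = 26715.805
Step 3 — Rw = 26715.805 * 4804 * 0.000075 ≈ 9625.7 N (5 s.f.)

9625.7 N


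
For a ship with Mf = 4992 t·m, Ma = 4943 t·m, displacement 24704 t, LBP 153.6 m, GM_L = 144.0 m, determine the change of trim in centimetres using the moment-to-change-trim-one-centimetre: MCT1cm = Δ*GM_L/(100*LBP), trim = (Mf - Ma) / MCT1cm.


Formula: net trimming moment = Mf - Ma; MCT1cm = Δ*GM_L/(100*LBP); trim = net moment / MCT1cm
Step 1 — net trimming moment = 4992 - 4943 = 49 t·m
Step 2 — MCT1cm = 24704 * 144.0 / (100 * 153.6) = 231.6 t·m/cm
Step 3 — trim = 49 / 231.6 ≈ 0.21157 cm (5 s.f.)

0.21157 cm


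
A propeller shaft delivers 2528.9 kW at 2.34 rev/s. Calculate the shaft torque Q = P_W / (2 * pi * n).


Formula: Q = P_W / (2 * pi * n)
Step 1 — P_W = 2528.9 kW * 1000 = 2528900.0 W
Step 2 — 2 * pi * n = 2 * pi * 2.34 = 14.702654
Step 3 — Q = 2528900.0 / 14.702654 ≈ 172000 N·m (5 s.f.)

172000 N·m


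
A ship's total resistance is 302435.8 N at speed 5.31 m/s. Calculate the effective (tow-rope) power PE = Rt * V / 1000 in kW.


Formula: PE = Rt * V / 1000 (kW)
Step 1 — PE (W) = 302435.8 * 5.31 = 1605934.098 W
Step 2 — PE (kW) = 1605934.098 / 1000 ≈ 1605.9 kW (5 s.f.)

1605.9 kW


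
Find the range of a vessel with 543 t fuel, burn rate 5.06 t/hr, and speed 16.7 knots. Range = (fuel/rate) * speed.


Formula: endurance = fuel / rate; range = endurance * speed
Step 1 — endurance = 543 / 5.06 = 107.3123 hours
Step 2 — range = 107.3123 * 16.7 ≈ 1792.1 nautical miles (5 s.f.)

1792.1 NM


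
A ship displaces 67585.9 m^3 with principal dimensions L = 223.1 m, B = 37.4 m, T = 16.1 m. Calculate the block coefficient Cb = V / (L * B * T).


Formula: Cb = V / (L * B * T)
Step 1 — L * B * T = 223.1 * 37.4 * 16.1 = 134337.434 m^3
Step 2 — Cb = 67585.9 / 134337.434 ≈ 0.50311 (5 s.f.)

0.50311


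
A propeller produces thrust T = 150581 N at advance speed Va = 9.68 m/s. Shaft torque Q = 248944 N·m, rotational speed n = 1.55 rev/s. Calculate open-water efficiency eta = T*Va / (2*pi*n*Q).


Formula: eta = T * Va / (2 * pi * n * Q)
Step 1 — numerator = T * Va = 150581 * 9.68 = 1457624.08
Step 2 — 2 * pi * n = 2 * pi * 1.55 = 9.738937
Step 3 — denominator = 9.738937 * 248944 = 2424449.93
Step 4 — eta = 1457624.08 / 2424449.93 ≈ 0.60122 (5 s.f.)

0.60122


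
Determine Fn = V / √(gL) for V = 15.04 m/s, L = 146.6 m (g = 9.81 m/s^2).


Formula: Fn = V / sqrt(g * L)
Step 1 — g * L = 9.81 * 146.6 = 1438.146
Step 2 — sqrt(g * L) = sqrt(1438.146) = 37.922895
Step 3 — Fn = 15.04 / 37.922895 ≈ 0.39659 (5 s.f.)

0.39659


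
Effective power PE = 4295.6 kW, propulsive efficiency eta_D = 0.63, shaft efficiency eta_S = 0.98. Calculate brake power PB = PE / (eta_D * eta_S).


Formula: PB = PE / (eta_D * eta_S)
Step 1 — combined efficiency = eta_D * eta_S = 0.63 * 0.98 = 0.6174
Step 2 — PB = 4295.6 / 0.6174 ≈ 6957.6 kW (5 s.f.)

6957.6 kW


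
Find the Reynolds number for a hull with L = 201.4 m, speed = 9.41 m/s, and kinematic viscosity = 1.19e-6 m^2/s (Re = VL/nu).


Formula: Re = V * L / nu
Step 1 — V * L = 9.41 * 201.4 = 1895.174 m^2/s
Step 2 — Re = 1895.174 / 1.19e-6 = 1.59e+09

1.59e+09


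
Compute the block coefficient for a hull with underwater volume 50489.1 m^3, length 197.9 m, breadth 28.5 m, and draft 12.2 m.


Formula: Cb = V / (L * B * T)
Step 1 — L * B * T = 197.9 * 28.5 * 12.2 = 68809.83 m^3
Step 2 — Cb = 50489.1 / 68809.83 ≈ 0.73375 (5 s.f.)

0.73375


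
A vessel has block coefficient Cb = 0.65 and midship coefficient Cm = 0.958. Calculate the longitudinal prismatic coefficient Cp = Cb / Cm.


Formula: Cp = Cb / Cm
Substituting: Cp = 0.65 / 0.958
Result: Cp ≈ 0.67850 (5 s.f.)

0.67850


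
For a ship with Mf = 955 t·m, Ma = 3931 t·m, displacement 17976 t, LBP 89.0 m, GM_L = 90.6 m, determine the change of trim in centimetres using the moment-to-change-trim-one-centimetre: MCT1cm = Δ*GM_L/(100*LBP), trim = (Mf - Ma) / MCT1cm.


Formula: net trimming moment = Mf - Ma; MCT1cm = Δ*GM_L/(100*LBP); trim = net moment / MCT1cm
Step 1 — net trimming moment = 955 - 3931 = -2976 t·m
Step 2 — MCT1cm = 17976 * 90.6 / (100 * 89.0) = 182.9916 t·m/cm
Step 3 — trim = -2976 / 182.9916 ≈ -16.263 cm (5 s.f.)

-16.263 cm


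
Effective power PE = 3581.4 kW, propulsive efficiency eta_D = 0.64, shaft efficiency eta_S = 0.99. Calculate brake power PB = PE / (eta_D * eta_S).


Formula: PB = PE / (eta_D * eta_S)
Step 1 — combined efficiency = eta_D * eta_S = 0.64 * 0.99 = 0.6336
Step 2 — PB = 3581.4 / 0.6336 ≈ 5652.5 kW (5 s.f.)

5652.5 kW


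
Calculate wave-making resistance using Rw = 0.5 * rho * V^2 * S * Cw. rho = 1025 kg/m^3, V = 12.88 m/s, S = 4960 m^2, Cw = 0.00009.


Formula: Rw = 0.5 * rho * V^2 * S * Cw
Step 1 — V^2 = 12.88^2 = 165.8944
Step 2 — 0.5 * rho * V^2 = 0.5 * 1025 * 165.8944 = 85020.88
Step 3 — Rw = 85020.88 * 4960 * 0.00009 ≈ 37953 N (5 s.f.)

37953 N


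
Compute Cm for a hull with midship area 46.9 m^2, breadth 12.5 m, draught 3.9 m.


Formula: Cm = Am / (B * T)
Step 1 — B * T = 12.5 * 3.9 = 48.75 m^2
Step 2 — Cm = 46.9 / 48.75 ≈ 0.96205 (5 s.f.)

0.96205


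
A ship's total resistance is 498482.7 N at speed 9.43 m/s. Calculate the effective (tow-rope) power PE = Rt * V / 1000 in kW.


Formula: PE = Rt * V / 1000 (kW)
Step 1 — PE (W) = 498482.7 * 9.43 = 4700691.861 W
Step 2 — PE (kW) = 4700691.861 / 1000 ≈ 4700.7 kW (5 s.f.)

4700.7 kW


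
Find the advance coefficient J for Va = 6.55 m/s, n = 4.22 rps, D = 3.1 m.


Formula: J = Va / (n * D)
Step 1 — n * D = 4.22 * 3.1 = 13.082
Step 2 — J = 6.55 / 13.082 ≈ 0.50069 (5 s.f.)

0.50069


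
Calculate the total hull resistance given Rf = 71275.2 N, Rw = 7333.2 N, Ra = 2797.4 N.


Formula: Rt = Rf + Rw + Ra
Substituting: Rt = 71275.2 + 7333.2 + 2797.4
Result: Rt = 81405.8 N

81405.8 N


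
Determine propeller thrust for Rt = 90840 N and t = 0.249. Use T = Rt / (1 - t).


Formula: T = Rt / (1 - t)
Step 1 — (1 - t) = 1 - 0.249 = 0.751
Step 2 — T = 90840 / 0.751 ≈ 120960 N (5 s.f.)

120960 N


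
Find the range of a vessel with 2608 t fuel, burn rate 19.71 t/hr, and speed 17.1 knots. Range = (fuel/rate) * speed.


Formula: endurance = fuel / rate; range = endurance * speed
Step 1 — endurance = 2608 / 19.71 = 132.3186 hours
Step 2 — range = 132.3186 * 17.1 ≈ 2262.6 nautical miles (5 s.f.)

2262.6 NM


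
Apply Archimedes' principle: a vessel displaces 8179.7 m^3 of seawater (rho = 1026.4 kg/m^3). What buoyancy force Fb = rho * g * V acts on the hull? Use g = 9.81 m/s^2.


Formula: Fb = rho * g * V
Substituting: Fb = 1026.4 * 9.81 * 8179.7
Intermediate: 1026.4 * 9.81 = 10068.984
Result: Fb = 10068.984 * 8179.7 ≈ 82361000 N (5 s.f.)

82361000 N


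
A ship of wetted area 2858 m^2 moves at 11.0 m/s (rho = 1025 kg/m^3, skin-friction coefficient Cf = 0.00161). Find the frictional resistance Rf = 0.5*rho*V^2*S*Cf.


Formula: Rf = 0.5 * rho * V^2 * S * Cf
Step 1 — V^2 = 11.0^2 = 121.0
Step 2 — 0.5 * rho * V^2 = 0.5 * 1025 * 121.0 = 62012.5
Step 3 — Rf = 62012.5 * 2858 * 0.00161 ≈ 285340 N (5 s.f.)

285340 N


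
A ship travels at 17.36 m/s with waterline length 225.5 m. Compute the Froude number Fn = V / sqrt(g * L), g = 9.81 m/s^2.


Formula: Fn = V / sqrt(g * L)
Step 1 — g * L = 9.81 * 225.5 = 2212.155
Step 2 — sqrt(g * L) = sqrt(2212.155) = 47.033552
Step 3 — Fn = 17.36 / 47.033552 ≈ 0.36910 (5 s.f.)

0.36910


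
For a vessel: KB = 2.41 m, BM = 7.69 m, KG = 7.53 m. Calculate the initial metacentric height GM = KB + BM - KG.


Formula: GM = KB + BM - KG
Step 1 — KM = KB + BM = 2.41 + 7.69 = 10.1 m
Step 2 — GM = KM - KG = 10.1 - 7.53 = 2.57 m

2.57 m


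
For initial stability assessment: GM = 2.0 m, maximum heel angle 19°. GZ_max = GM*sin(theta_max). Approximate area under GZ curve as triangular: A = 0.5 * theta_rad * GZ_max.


Formula: GZ_max = GM * sin(theta); Area = 0.5 * theta_rad * GZ_max
Step 1 — GZ_max = 2.0 * sin(19°) = 2.0 * 0.325568 = 0.651136 m
Step 2 — theta_rad = 19 * pi/180 = 0.331613 rad
Step 3 — Area = 0.5 * 0.331613 * 0.651136 ≈ 0.10796 m·rad (5 s.f.)

0.10796 m·rad


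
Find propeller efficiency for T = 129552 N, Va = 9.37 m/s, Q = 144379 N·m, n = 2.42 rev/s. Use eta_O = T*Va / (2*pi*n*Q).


Formula: eta = T * Va / (2 * pi * n * Q)
Step 1 — numerator = T * Va = 129552 * 9.37 = 1213902.24
Step 2 — 2 * pi * n = 2 * pi * 2.42 = 15.205308
Step 3 — denominator = 15.205308 * 144379 = 2195327.16
Step 4 — eta = 1213902.24 / 2195327.16 ≈ 0.55295 (5 s.f.)

0.55295


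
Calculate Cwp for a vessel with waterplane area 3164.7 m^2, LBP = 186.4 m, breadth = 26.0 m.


Formula: Cwp = Aw / (L * B)
Step 1 — L * B = 186.4 * 26.0 = 4846.4 m^2
Step 2 — Cwp = 3164.7 / 4846.4 ≈ 0.65300 (5 s.f.)

0.65300


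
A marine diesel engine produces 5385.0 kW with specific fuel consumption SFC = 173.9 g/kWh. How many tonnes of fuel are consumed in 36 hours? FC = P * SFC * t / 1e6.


Formula: FC (tonnes) = P * SFC * t / 1,000,000
Step 1 — P * SFC * t = 5385.0 * 173.9 * 36 = 33712254.0 g
Step 2 — FC (tonnes) = 33712254.0 / 1,000,000 ≈ 33.712 tonnes (5 s.f.)

33.712 tonnes


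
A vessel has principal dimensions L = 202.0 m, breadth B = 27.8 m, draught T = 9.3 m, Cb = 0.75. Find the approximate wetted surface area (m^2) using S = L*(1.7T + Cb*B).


Formula: S = 1.7*L*T + V/T with V = Cb*L*B*T, i.e. S = L * (1.7*T + Cb*B)
Step 1 — 1.7*T = 1.7 * 9.3 = 15.81 m
Step 2 — Cb*B = 0.75 * 27.8 = 20.85 m
Step 3 — 1.7*T + Cb*B = 15.81 + 20.85 = 36.66 m
Step 4 — S = 202.0 * 36.66 ≈ 7405.3 m^2 (5 s.f.)

7405.3 m^2


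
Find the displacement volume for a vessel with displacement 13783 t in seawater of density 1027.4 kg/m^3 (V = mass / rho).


Formula: V = mass / rho
Step 1 — convert tonnes to kg: 13783 t * 1000 = 13783000 kg
Step 2 — V = 13783000 / 1027.4 ≈ 13415 m^3 (5 s.f.)

13415 m^3


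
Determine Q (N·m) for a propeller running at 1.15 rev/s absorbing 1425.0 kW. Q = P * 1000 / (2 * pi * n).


Formula: Q = P_W / (2 * pi * n)
Step 1 — P_W = 1425.0 kW * 1000 = 1425000.0 W
Step 2 — 2 * pi * n = 2 * pi * 1.15 = 7.225663
Step 3 — Q = 1425000.0 / 7.225663 ≈ 197210 N·m (5 s.f.)

197210 N·m


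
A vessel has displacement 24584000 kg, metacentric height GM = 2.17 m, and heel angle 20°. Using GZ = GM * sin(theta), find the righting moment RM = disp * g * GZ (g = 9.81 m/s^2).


Formula: GZ = GM * sin(theta); RM = disp * g * GZ
Step 1 — GZ = 2.17 * sin(20°) = 2.17 * 0.34202 = 0.742183 m
Step 2 — RM = 24584000 * 9.81 * 0.742183 ≈ 178990000 N·m (5 s.f.)

178990000 N·m


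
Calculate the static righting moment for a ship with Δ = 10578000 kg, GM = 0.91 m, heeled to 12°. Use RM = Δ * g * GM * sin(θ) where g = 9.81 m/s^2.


Formula: GZ = GM * sin(theta); RM = disp * g * GZ
Step 1 — GZ = 0.91 * sin(12°) = 0.91 * 0.207912 = 0.1892 m
Step 2 — RM = 10578000 * 9.81 * 0.1892 ≈ 19633000 N·m (5 s.f.)

19633000 N·m


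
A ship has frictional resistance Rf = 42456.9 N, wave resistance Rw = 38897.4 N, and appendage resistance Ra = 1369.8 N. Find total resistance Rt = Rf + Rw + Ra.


Formula: Rt = Rf + Rw + Ra
Substituting: Rt = 42456.9 + 38897.4 + 1369.8
Result: Rt = 82724.1 N

82724.1 N


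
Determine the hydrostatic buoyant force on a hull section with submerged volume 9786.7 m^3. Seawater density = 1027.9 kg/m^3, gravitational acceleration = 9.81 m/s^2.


Formula: Fb = rho * g * V
Substituting: Fb = 1027.9 * 9.81 * 9786.7
Intermediate: 1027.9 * 9.81 = 10083.699
Result: Fb = 10083.699 * 9786.7 ≈ 98686000 N (5 s.f.)

98686000 N
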